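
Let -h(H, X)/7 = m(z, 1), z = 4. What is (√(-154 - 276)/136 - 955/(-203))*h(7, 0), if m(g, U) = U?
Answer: -955/29 - 7*I*√430/136 ≈ -32.931 - 1.0673*I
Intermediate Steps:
h(H, X) = -7 (h(H, X) = -7*1 = -7)
(√(-154 - 276)/136 - 955/(-203))*h(7, 0) = (√(-154 - 276)/136 - 955/(-203))*(-7) = (√(-430)*(1/136) - 955*(-1/203))*(-7) = ((I*√430)*(1/136) + 955/203)*(-7) = (I*√430/136 + 955/203)*(-7) = (955/203 + I*√430/136)*(-7) = -955/29 - 7*I*√430/136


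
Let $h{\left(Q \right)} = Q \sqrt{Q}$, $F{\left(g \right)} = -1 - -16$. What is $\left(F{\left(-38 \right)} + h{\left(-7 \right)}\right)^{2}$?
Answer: $\left(15 - 7 i \sqrt{7}\right)^{2} \approx -118.0 - 555.61 i$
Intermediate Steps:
$F{\left(g \right)} = 15$ ($F{\left(g \right)} = -1 + 16 = 15$)
$h{\left(Q \right)} = Q^{\frac{3}{2}}$
$\left(F{\left(-38 \right)} + h{\left(-7 \right)}\right)^{2} = \left(15 + \left(-7\right)^{\frac{3}{2}}\right)^{2} = \left(15 - 7 i \sqrt{7}\right)^{2}$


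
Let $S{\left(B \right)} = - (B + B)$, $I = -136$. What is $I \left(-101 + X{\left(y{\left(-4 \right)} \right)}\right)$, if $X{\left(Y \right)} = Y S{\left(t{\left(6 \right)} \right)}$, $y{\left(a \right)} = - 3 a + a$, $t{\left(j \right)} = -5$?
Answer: $2856$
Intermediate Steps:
$y{\left(a \right)} = - 2 a$
$S{\left(B \right)} = - 2 B$
$X{\left(Y \right)} = 10 Y$ ($X{\left(Y \right)} = Y \left(\left(-2\right) \left(-5\right)\right) = Y 10 = 10 Y$)
$I \left(-101 + X{\left(y{\left(-4 \right)} \right)}\right) = - 136 \left(-101 + 10 \left(\left(-2\right) \left(-4\right)\right)\right) = - 136 \left(-101 + 10 \cdot 8\right) = - 136 \left(-101 + 80\right) = \left(-136\right) \left(-21\right) = 2856$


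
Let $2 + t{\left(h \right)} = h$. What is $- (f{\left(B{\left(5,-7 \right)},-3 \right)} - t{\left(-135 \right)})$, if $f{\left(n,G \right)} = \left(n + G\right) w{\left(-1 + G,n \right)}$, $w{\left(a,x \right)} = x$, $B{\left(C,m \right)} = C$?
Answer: $-147$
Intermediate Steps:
$t{\left(h \right)} = -2 + h$
$f{\left(n,G \right)} = n \left(G + n\right)$ ($f{\left(n,G \right)} = \left(n + G\right) n = \left(G + n\right) n = n \left(G + n\right)$)
$- (f{\left(B{\left(5,-7 \right)},-3 \right)} - t{\left(-135 \right)}) = - (5 \left(-3 + 5\right) - \left(-2 - 135\right)) = - (5 \cdot 2 - -137) = - (10 + 137) = \left(-1\right) 147 = -147$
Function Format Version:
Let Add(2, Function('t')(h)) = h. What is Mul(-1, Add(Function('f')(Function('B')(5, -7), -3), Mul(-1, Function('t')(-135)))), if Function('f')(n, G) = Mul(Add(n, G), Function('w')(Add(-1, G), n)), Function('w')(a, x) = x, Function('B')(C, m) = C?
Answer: -147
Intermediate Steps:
Function('t')(h) = Add(-2, h)
Function('f')(n, G) = Mul(n, Add(G, n)) (Function('f')(n, G) = Mul(Add(n, G), n) = Mul(Add(G, n), n) = Mul(n, Add(G, n)))
Mul(-1, Add(Function('f')(Function('B')(5, -7), -3), Mul(-1, Function('t')(-135)))) = Mul(-1, Add(Mul(5, Add(-3, 5)), Mul(-1, Add(-2, -135)))) = Mul(-1, Add(Mul(5, 2), Mul(-1, -137))) = Mul(-1, Add(10, 137)) = Mul(-1, 147) = -147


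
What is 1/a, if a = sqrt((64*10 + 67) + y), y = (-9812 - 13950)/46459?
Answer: sqrt(1524912188709)/32822751 ≈ 0.037622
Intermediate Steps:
y = -23762/46459 (y = -23762*1/46459 = -23762/46459 ≈ -0.51146)
a = sqrt(1524912188709)/46459 (a = sqrt((64*10 + 67) - 23762/46459) = sqrt((640 + 67) - 23762/46459) = sqrt(707 - 23762/46459) = sqrt(32822751/46459) = sqrt(1524912188709)/46459 ≈ 26.580)
1/a = 1/(sqrt(1524912188709)/46459) = sqrt(1524912188709)/32822751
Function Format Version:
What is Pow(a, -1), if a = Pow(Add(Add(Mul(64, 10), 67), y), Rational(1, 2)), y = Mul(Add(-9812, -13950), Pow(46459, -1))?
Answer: Mul(Rational(1, 32822751), Pow(1524912188709, Rational(1, 2))) ≈ 0.037622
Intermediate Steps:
y = Rational(-23762, 46459) (y = Mul(-23762, Rational(1, 46459)) = Rational(-23762, 46459) ≈ -0.51146)
a = Mul(Rational(1, 46459), Pow(1524912188709, Rational(1, 2))) (a = Pow(Add(Add(Mul(64, 10), 67), Rational(-23762, 46459)), Rational(1, 2)) = Pow(Add(Add(640, 67), Rational(-23762, 46459)), Rational(1, 2)) = Pow(Add(707, Rational(-23762, 46459)), Rational(1, 2)) = Pow(Rational(32822751, 46459), Rational(1, 2)) = Mul(Rational(1, 46459), Pow(1524912188709, Rational(1, 2))) ≈ 26.580)
Pow(a, -1) = Pow(Mul(Rational(1, 46459), Pow(1524912188709, Rational(1, 2))), -1) = Mul(Rational(1, 32822751), Pow(1524912188709, Rational(1, 2)))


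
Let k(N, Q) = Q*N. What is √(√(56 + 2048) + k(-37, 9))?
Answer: √(-333 + 2*√526) ≈ 16.945*I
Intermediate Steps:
k(N, Q) = N*Q
√(√(56 + 2048) + k(-37, 9)) = √(√(56 + 2048) - 37*9) = √(√2104 - 333) = √(2*√526 - 333) = √(-333 + 2*√526)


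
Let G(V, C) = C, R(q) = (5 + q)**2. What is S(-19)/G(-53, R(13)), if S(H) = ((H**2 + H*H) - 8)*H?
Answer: -2261/54 ≈ -41.870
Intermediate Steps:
S(H) = H*(-8 + 2*H**2) (S(H) = ((H**2 + H**2) - 8)*H = (2*H**2 - 8)*H = (-8 + 2*H**2)*H = H*(-8 + 2*H**2))
S(-19)/G(-53, R(13)) = (2*(-19)*(-4 + (-19)**2))/((5 + 13)**2) = (2*(-19)*(-4 + 361))/(18**2) = (2*(-19)*357)/324 = -13566*1/324 = -2261/54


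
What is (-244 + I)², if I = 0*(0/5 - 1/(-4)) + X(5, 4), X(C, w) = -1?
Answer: 60025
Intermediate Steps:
I = -1 (I = 0*(0/5 - 1/(-4)) - 1 = 0*(0*(⅕) - 1*(-¼)) - 1 = 0*(0 + ¼) - 1 = 0*(¼) - 1 = 0 - 1 = -1)
(-244 + I)² = (-244 - 1)² = (-245)² = 60025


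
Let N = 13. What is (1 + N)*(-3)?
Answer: -42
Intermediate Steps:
(1 + N)*(-3) = (1 + 13)*(-3) = 14*(-3) = -42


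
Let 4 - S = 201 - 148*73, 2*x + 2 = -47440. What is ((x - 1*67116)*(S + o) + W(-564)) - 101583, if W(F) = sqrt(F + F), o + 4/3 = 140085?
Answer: -13688389671 + 2*I*sqrt(282) ≈ -1.3688e+10 + 33.586*I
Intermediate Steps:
x = -23721 (x = -1 + (1/2)*(-47440) = -1 - 23720 = -23721)
o = 420251/3 (o = -4/3 + 140085 = 420251/3 ≈ 1.4008e+5)
S = 10607 (S = 4 - (201 - 148*73) = 4 - (201 - 10804) = 4 - 1*(-10603) = 4 + 10603 = 10607)
W(F) = sqrt(2)*sqrt(F) (W(F) = sqrt(2*F) = sqrt(2)*sqrt(F))
((x - 1*67116)*(S + o) + W(-564)) - 101583 = ((-23721 - 1*67116)*(10607 + 420251/3) + sqrt(2)*sqrt(-564)) - 101583 = ((-23721 - 67116)*(452072/3) + sqrt(2)*(2*I*sqrt(141))) - 101583 = (-90837*452072/3 + 2*I*sqrt(282)) - 101583 = (-13688288088 + 2*I*sqrt(282)) - 101583 = -13688389671 + 2*I*sqrt(282)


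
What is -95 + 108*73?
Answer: 7789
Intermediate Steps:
-95 + 108*73 = -95 + 7884 = 7789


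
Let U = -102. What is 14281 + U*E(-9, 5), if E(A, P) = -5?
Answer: 14791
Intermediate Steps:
14281 + U*E(-9, 5) = 14281 - 102*(-5) = 14281 + 510 = 14791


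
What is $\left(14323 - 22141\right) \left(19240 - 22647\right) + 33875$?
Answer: $26669801$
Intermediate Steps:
$\left(14323 - 22141\right) \left(19240 - 22647\right) + 33875 = \left(-7818\right) \left(-3407\right) + 33875 = 26635926 + 33875 = 26669801$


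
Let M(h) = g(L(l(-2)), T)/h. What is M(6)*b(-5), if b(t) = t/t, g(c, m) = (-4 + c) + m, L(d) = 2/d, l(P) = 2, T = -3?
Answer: -1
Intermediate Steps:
g(c, m) = -4 + c + m
b(t) = 1
M(h) = -6/h (M(h) = (-4 + 2/2 - 3)/h = (-4 + 2*(½) - 3)/h = (-4 + 1 - 3)/h = -6/h)
M(6)*b(-5) = -6/6*1 = -6*⅙*1 = -1*1 = -1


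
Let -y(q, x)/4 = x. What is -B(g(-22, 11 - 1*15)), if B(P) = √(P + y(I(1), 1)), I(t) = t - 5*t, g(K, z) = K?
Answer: -I*√26 ≈ -5.099*I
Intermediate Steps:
I(t) = -4*t
y(q, x) = -4*x
B(P) = √(-4 + P) (B(P) = √(P - 4*1) = √(P - 4) = √(-4 + P))
-B(g(-22, 11 - 1*15)) = -√(-4 - 22) = -√(-26) = -I*√26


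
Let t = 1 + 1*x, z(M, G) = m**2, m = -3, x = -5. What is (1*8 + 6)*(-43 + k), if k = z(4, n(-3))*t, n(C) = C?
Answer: -1106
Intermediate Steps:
z(M, G) = 9 (z(M, G) = (-3)**2 = 9)
t = -4 (t = 1 + 1*(-5) = 1 - 5 = -4)
k = -36 (k = 9*(-4) = -36)
(1*8 + 6)*(-43 + k) = (1*8 + 6)*(-43 - 36) = (8 + 6)*(-79) = 14*(-79) = -1106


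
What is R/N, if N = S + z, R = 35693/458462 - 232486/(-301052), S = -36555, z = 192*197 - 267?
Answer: 2444405116/2881186329751 ≈ 0.00084840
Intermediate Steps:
z = 37557 (z = 37824 - 267 = 37557)
R = 14666430696/17252612753 (R = 35693*(1/458462) - 232486*(-1/301052) = 35693/458462 + 116243/150526 = 14666430696/17252612753 ≈ 0.85010)
N = 1002 (N = -36555 + 37557 = 1002)
R/N = (14666430696/17252612753)/1002 = (14666430696/17252612753)*(1/1002) = 2444405116/2881186329751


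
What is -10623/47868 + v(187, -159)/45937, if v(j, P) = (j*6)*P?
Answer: -3009181405/732970772 ≈ -4.1055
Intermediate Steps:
v(j, P) = 6*P*j (v(j, P) = (6*j)*P = 6*P*j)
-10623/47868 + v(187, -159)/45937 = -10623/47868 + (6*(-159)*187)/45937 = -10623*1/47868 - 178398*1/45937 = -3541/15956 - 178398/45937 = -3009181405/732970772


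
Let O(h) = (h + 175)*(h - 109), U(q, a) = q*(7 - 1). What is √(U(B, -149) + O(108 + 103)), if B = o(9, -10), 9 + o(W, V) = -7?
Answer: 6*√1091 ≈ 198.18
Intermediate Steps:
o(W, V) = -16 (o(W, V) = -9 - 7 = -16)
B = -16
U(q, a) = 6*q (U(q, a) = q*6 = 6*q)
O(h) = (-109 + h)*(175 + h) (O(h) = (175 + h)*(-109 + h) = (-109 + h)*(175 + h))
√(U(B, -149) + O(108 + 103)) = √(6*(-16) + (-19075 + (108 + 103)² + 66*(108 + 103))) = √(-96 + (-19075 + 211² + 66*211)) = √(-96 + (-19075 + 44521 + 13926)) = √(-96 + 39372) = √39276 = 6*√1091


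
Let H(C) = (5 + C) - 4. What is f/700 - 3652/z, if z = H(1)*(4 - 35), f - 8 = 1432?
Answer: 66142/1085 ≈ 60.960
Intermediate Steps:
H(C) = 1 + C
f = 1440 (f = 8 + 1432 = 1440)
z = -62 (z = (1 + 1)*(4 - 35) = 2*(-31) = -62)
f/700 - 3652/z = 1440/700 - 3652/(-62) = 1440*(1/700) - 3652*(-1/62) = 72/35 + 1826/31 = 66142/1085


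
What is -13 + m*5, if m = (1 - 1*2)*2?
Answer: -23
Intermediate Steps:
m = -2 (m = (1 - 2)*2 = -1*2 = -2)
-13 + m*5 = -13 - 2*5 = -13 - 10 = -23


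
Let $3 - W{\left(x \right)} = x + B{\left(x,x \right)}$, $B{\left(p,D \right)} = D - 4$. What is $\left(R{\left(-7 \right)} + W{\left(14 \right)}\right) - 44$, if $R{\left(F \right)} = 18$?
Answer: $-47$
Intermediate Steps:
$B{\left(p,D \right)} = -4 + D$
$W{\left(x \right)} = 7 - 2 x$ ($W{\left(x \right)} = 3 - \left(x + \left(-4 + x\right)\right) = 3 - \left(-4 + 2 x\right) = 7 - 2 x$)
$\left(R{\left(-7 \right)} + W{\left(14 \right)}\right) - 44 = \left(18 + \left(7 - 28\right)\right) - 44 = \left(18 - 21\right) - 44 = -3 - 44 = -47$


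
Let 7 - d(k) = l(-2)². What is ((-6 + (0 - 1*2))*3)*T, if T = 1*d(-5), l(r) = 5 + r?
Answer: 48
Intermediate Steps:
d(k) = -2 (d(k) = 7 - (5 - 2)² = 7 - 1*3² = 7 - 1*9 = 7 - 9 = -2)
T = -2 (T = 1*(-2) = -2)
((-6 + (0 - 1*2))*3)*T = ((-6 + (0 - 1*2))*3)*(-2) = ((-6 + (0 - 2))*3)*(-2) = ((-6 - 2)*3)*(-2) = -8*3*(-2) = -24*(-2) = 48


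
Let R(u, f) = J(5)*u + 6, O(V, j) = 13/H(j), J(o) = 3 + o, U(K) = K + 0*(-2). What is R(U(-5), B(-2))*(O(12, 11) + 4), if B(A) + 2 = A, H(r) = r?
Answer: -1938/11 ≈ -176.18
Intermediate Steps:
U(K) = K (U(K) = K + 0 = K)
B(A) = -2 + A
O(V, j) = 13/j
R(u, f) = 6 + 8*u (R(u, f) = (3 + 5)*u + 6 = 8*u + 6 = 6 + 8*u)
R(U(-5), B(-2))*(O(12, 11) + 4) = (6 + 8*(-5))*(13/11 + 4) = (6 - 40)*(13*(1/11) + 4) = -34*(13/11 + 4) = -34*57/11 = -1938/11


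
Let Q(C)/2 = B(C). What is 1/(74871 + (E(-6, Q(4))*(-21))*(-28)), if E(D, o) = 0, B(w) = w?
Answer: 1/74871 ≈ 1.3356e-5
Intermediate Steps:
Q(C) = 2*C
1/(74871 + (E(-6, Q(4))*(-21))*(-28)) = 1/(74871 + (0*(-21))*(-28)) = 1/(74871 + 0*(-28)) = 1/(74871 + 0) = 1/74871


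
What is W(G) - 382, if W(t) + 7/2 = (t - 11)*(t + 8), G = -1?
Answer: -939/2 ≈ -469.50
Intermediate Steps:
W(t) = -7/2 + (-11 + t)*(8 + t) (W(t) = -7/2 + (t - 11)*(t + 8) = -7/2 + (-11 + t)*(8 + t))
W(G) - 382 = (-183/2 + (-1)² - 3*(-1)) - 382 = (-183/2 + 1 + 3) - 382 = -175/2 - 382 = -939/2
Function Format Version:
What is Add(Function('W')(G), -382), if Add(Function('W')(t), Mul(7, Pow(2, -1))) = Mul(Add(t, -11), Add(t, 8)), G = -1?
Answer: Rational(-939, 2) ≈ -469.50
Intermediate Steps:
Function('W')(t) = Add(Rational(-7, 2), Mul(Add(-11, t), Add(8, t))) (Function('W')(t) = Add(Rational(-7, 2), Mul(Add(t, -11), Add(t, 8))) = Add(Rational(-7, 2), Mul(Add(-11, t), Add(8, t))))
Add(Function('W')(G), -382) = Add(Add(Rational(-183, 2), Pow(-1, 2), Mul(-3, -1)), -382) = Add(Add(Rational(-183, 2), 1, 3), -382) = Add(Rational(-175, 2), -382) = Rational(-939, 2)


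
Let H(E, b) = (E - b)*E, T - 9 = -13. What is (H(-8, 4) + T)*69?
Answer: 6348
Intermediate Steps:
T = -4 (T = 9 - 13 = -4)
H(E, b) = E*(E - b)
(H(-8, 4) + T)*69 = (-8*(-8 - 1*4) - 4)*69 = (-8*(-8 - 4) - 4)*69 = (-8*(-12) - 4)*69 = (96 - 4)*69 = 92*69 = 6348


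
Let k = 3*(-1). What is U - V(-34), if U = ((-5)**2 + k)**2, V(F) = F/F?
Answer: 483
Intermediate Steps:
k = -3
V(F) = 1
U = 484 (U = ((-5)**2 - 3)**2 = (25 - 3)**2 = 22**2 = 484)
U - V(-34) = 484 - 1*1 = 484 - 1 = 483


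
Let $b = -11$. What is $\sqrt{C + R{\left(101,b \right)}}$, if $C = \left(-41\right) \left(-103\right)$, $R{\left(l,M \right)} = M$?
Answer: $18 \sqrt{13} \approx 64.9$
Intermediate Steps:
$C = 4223$
$\sqrt{C + R{\left(101,b \right)}} = \sqrt{4223 - 11} = \sqrt{4212} = 18 \sqrt{13}$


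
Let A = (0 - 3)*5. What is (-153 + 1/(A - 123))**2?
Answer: 445843225/19044 ≈ 23411.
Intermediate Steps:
A = -15 (A = -3*5 = -15)
(-153 + 1/(A - 123))**2 = (-153 + 1/(-15 - 123))**2 = (-153 + 1/(-138))**2 = (-153 - 1/138)**2 = (-21115/138)**2 = 445843225/19044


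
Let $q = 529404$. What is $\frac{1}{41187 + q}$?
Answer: $\frac{1}{570591} \approx 1.7526 \cdot 10^{-6}$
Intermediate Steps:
$\frac{1}{41187 + q} = \frac{1}{41187 + 529404} = \frac{1}{570591}$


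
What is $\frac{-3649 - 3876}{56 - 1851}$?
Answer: $\frac{1505}{359} \approx 4.1922$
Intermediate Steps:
$\frac{-3649 - 3876}{56 - 1851} = - \frac{7525}{-1795} = \left(-7525\right) \left(- \frac{1}{1795}\right) = \frac{1505}{359}$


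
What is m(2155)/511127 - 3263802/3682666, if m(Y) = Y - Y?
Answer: -1631901/1841333 ≈ -0.88626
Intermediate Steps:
m(Y) = 0
m(2155)/511127 - 3263802/3682666 = 0/511127 - 3263802/3682666 = 0*(1/511127) - 3263802*1/3682666 = 0 - 1631901/1841333 = -1631901/1841333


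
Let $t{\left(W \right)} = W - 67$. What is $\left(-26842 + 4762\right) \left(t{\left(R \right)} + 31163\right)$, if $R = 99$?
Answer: $-688785600$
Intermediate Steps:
$t{\left(W \right)} = -67 + W$
$\left(-26842 + 4762\right) \left(t{\left(R \right)} + 31163\right) = \left(-26842 + 4762\right) \left(\left(-67 + 99\right) + 31163\right) = - 22080 \left(32 + 31163\right) = \left(-22080\right) 31195 = -688785600$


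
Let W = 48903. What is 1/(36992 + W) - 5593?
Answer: -480410734/85895 ≈ -5593.0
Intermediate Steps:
1/(36992 + W) - 5593 = 1/(36992 + 48903) - 5593 = 1/85895 - 5593 = -480410734/85895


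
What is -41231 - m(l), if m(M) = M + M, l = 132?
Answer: -41495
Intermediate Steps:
m(M) = 2*M
-41231 - m(l) = -41231 - 2*132 = -41231 - 1*264 = -41231 - 264 = -41495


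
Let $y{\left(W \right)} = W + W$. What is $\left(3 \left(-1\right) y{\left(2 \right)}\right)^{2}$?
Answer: $144$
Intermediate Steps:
$y{\left(W \right)} = 2 W$
$\left(3 \left(-1\right) y{\left(2 \right)}\right)^{2} = \left(3 \left(-1\right) 2 \cdot 2\right)^{2} = \left(\left(-3\right) 4\right)^{2} = \left(-12\right)^{2} = 144$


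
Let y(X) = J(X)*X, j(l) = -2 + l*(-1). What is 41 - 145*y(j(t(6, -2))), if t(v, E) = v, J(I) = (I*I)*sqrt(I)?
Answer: 41 + 148480*I*sqrt(2) ≈ 41.0 + 2.0998e+5*I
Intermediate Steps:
J(I) = I**(5/2) (J(I) = I**2*sqrt(I) = I**(5/2))
j(l) = -2 - l
y(X) = X**(7/2) (y(X) = X**(5/2)*X = X**(7/2))
41 - 145*y(j(t(6, -2))) = 41 - 145*(-2 - 1*6)**(7/2) = 41 - 145*(-2 - 6)**(7/2) = 41 - (-148480)*I*sqrt(2) = 41 + 148480*I*sqrt(2)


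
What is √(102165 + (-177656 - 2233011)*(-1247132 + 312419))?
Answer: 2*√563320471434 ≈ 1.5011e+6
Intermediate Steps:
√(102165 + (-177656 - 2233011)*(-1247132 + 312419)) = √(102165 - 2410667*(-934713)) = √(102165 + 2253281783571) = √2253281885736 = 2*√563320471434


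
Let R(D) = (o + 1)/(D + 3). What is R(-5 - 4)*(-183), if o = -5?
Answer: -122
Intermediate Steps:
R(D) = -4/(3 + D) (R(D) = (-5 + 1)/(D + 3) = -4/(3 + D))
R(-5 - 4)*(-183) = -4/(3 + (-5 - 4))*(-183) = -4/(3 - 9)*(-183) = -4/(-6)*(-183) = -4*(-1/6)*(-183) = (2/3)*(-183) = -122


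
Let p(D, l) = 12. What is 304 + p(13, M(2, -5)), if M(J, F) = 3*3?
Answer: 316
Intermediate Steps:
M(J, F) = 9
304 + p(13, M(2, -5)) = 304 + 12 = 316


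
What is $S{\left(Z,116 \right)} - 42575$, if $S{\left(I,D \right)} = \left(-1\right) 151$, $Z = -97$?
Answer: $-42726$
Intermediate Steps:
$S{\left(I,D \right)} = -151$
$S{\left(Z,116 \right)} - 42575 = -151 - 42575 = -42726$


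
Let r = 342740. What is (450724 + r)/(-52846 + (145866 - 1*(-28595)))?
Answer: 793464/121615 ≈ 6.5244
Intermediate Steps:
(450724 + r)/(-52846 + (145866 - 1*(-28595))) = (450724 + 342740)/(-52846 + (145866 - 1*(-28595))) = 793464/(-52846 + (145866 + 28595)) = 793464/(-52846 + 174461) = 793464/121615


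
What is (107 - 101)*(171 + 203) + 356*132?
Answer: 49236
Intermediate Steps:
(107 - 101)*(171 + 203) + 356*132 = 6*374 + 46992 = 2244 + 46992 = 49236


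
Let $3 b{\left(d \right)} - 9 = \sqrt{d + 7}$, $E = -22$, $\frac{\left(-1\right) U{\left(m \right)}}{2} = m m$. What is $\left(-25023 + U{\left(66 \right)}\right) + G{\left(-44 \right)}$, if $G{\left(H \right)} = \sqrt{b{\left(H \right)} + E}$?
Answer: $-33735 + \frac{\sqrt{-171 + 3 i \sqrt{37}}}{3} \approx -33735.0 + 4.3651 i$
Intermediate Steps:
$U{\left(m \right)} = - 2 m^{2}$ ($U{\left(m \right)} = - 2 m m = - 2 m^{2}$)
$b{\left(d \right)} = 3 + \frac{\sqrt{7 + d}}{3}$ ($b{\left(d \right)} = 3 + \frac{\sqrt{d + 7}}{3} = 3 + \frac{\sqrt{7 + d}}{3}$)
$G{\left(H \right)} = \sqrt{-19 + \frac{\sqrt{7 + H}}{3}}$ ($G{\left(H \right)} = \sqrt{\left(3 + \frac{\sqrt{7 + H}}{3}\right) - 22} = \sqrt{-19 + \frac{\sqrt{7 + H}}{3}}$)
$\left(-25023 + U{\left(66 \right)}\right) + G{\left(-44 \right)} = \left(-25023 - 2 \cdot 66^{2}\right) + \frac{\sqrt{-171 + 3 \sqrt{7 - 44}}}{3} = \left(-25023 - 8712\right) + \frac{\sqrt{-171 + 3 \sqrt{-37}}}{3} = \left(-25023 - 8712\right) + \frac{\sqrt{-171 + 3 i \sqrt{37}}}{3} = -33735 + \frac{\sqrt{-171 + 3 i \sqrt{37}}}{3}$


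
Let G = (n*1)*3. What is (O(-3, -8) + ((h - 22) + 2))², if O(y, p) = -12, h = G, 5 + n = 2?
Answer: 1681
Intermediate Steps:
n = -3 (n = -5 + 2 = -3)
G = -9 (G = -3*1*3 = -3*3 = -9)
h = -9
(O(-3, -8) + ((h - 22) + 2))² = (-12 + ((-9 - 22) + 2))² = (-12 + (-31 + 2))² = (-12 - 29)² = (-41)² = 1681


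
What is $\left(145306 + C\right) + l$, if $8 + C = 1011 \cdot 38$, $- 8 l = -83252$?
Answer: $\frac{388245}{2} \approx 1.9412 \cdot 10^{5}$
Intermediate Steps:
$l = \frac{20813}{2}$ ($l = \left(- \frac{1}{8}\right) \left(-83252\right) = \frac{20813}{2} \approx 10407.0$)
$C = 38410$ ($C = -8 + 1011 \cdot 38 = -8 + 38418 = 38410$)
$\left(145306 + C\right) + l = \left(145306 + 38410\right) + \frac{20813}{2} = 183716 + \frac{20813}{2} = \frac{388245}{2}$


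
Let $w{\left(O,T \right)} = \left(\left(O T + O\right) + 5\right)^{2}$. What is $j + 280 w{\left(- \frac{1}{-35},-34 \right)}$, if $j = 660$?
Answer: $\frac{184412}{35} \approx 5268.9$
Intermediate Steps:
$w{\left(O,T \right)} = \left(5 + O + O T\right)^{2}$ ($w{\left(O,T \right)} = \left(\left(O + O T\right) + 5\right)^{2} = \left(5 + O + O T\right)^{2}$)
$j + 280 w{\left(- \frac{1}{-35},-34 \right)} = 660 + 280 \left(5 - \frac{1}{-35} + - \frac{1}{-35} \left(-34\right)\right)^{2} = 660 + 280 \left(5 - - \frac{1}{35} + \left(-1\right) \left(- \frac{1}{35}\right) \left(-34\right)\right)^{2} = 660 + 280 \left(5 + \frac{1}{35} + \frac{1}{35} \left(-34\right)\right)^{2} = 660 + 280 \left(5 + \frac{1}{35} - \frac{34}{35}\right)^{2} = 660 + 280 \left(\frac{142}{35}\right)^{2} = 660 + 280 \cdot \frac{20164}{1225} = 660 + \frac{161312}{35} = \frac{184412}{35}$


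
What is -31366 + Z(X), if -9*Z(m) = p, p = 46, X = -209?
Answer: -282340/9 ≈ -31371.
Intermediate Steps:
Z(m) = -46/9 (Z(m) = -1/9*46 = -46/9)
-31366 + Z(X) = -31366 - 46/9 = -282340/9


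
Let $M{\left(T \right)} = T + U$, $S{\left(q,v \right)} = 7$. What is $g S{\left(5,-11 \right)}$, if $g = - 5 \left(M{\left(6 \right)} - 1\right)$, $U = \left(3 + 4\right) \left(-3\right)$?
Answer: $560$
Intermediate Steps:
$U = -21$ ($U = 7 \left(-3\right) = -21$)
$M{\left(T \right)} = -21 + T$ ($M{\left(T \right)} = T - 21 = -21 + T$)
$g = 80$ ($g = - 5 \left(\left(-21 + 6\right) - 1\right) = - 5 \left(-15 - 1\right) = \left(-5\right) \left(-16\right) = 80$)
$g S{\left(5,-11 \right)} = 80 \cdot 7 = 560$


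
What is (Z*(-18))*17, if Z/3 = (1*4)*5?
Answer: -18360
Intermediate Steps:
Z = 60 (Z = 3*((1*4)*5) = 3*(4*5) = 3*20 = 60)
(Z*(-18))*17 = (60*(-18))*17 = -1080*17 = -18360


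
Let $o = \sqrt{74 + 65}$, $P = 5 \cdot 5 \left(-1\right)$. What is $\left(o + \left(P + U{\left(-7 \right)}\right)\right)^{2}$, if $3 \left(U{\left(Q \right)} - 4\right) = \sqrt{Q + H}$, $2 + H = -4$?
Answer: $\frac{\left(-63 + 3 \sqrt{139} + i \sqrt{13}\right)^{2}}{9} \approx 83.383 - 22.138 i$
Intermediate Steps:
$H = -6$ ($H = -2 - 4 = -6$)
$P = -25$ ($P = 25 \left(-1\right) = -25$)
$U{\left(Q \right)} = 4 + \frac{\sqrt{-6 + Q}}{3}$ ($U{\left(Q \right)} = 4 + \frac{\sqrt{Q - 6}}{3} = 4 + \frac{\sqrt{-6 + Q}}{3}$)
$o = \sqrt{139} \approx 11.79$
$\left(o + \left(P + U{\left(-7 \right)}\right)\right)^{2} = \left(\sqrt{139} - \left(21 - \frac{\sqrt{-6 - 7}}{3}\right)\right)^{2} = \left(\sqrt{139} - \left(21 - \frac{i \sqrt{13}}{3}\right)\right)^{2} = \left(-21 + \sqrt{139} + \frac{i \sqrt{13}}{3}\right)^{2}$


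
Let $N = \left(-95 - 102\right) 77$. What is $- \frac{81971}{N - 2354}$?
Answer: $\frac{81971}{17523} \approx 4.6779$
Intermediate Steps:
$N = -15169$ ($N = \left(-197\right) 77 = -15169$)
$- \frac{81971}{N - 2354} = - \frac{81971}{-15169 - 2354} = - \frac{81971}{-17523} = \left(-81971\right) \left(- \frac{1}{17523}\right) = \frac{81971}{17523}$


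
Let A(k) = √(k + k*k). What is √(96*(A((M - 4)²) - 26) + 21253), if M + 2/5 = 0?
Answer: √(468925 + 2112*√509)/5 ≈ 143.75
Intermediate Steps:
M = -⅖ (M = -⅖ + 0 = -⅖ ≈ -0.40000)
A(k) = √(k + k²)
√(96*(A((M - 4)²) - 26) + 21253) = √(96*(√((-⅖ - 4)²*(1 + (-⅖ - 4)²)) - 26) + 21253) = √(96*(√((-22/5)²*(1 + (-22/5)²)) - 26) + 21253) = √(96*(√(484*(1 + 484/25)/25) - 26) + 21253) = √(96*(√((484/25)*(509/25)) - 26) + 21253) = √(96*(√(246356/625) - 26) + 21253) = √(96*(22*√509/25 - 26) + 21253) = √(96*(-26 + 22*√509/25) + 21253) = √((-2496 + 2112*√509/25) + 21253) = √(18757 + 2112*√509/25)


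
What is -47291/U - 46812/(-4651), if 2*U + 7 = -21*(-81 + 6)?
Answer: -183249833/3646384 ≈ -50.255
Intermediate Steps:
U = 784 (U = -7/2 + (-21*(-81 + 6))/2 = -7/2 + (-21*(-75))/2 = -7/2 + (½)*1575 = -7/2 + 1575/2 = 784)
-47291/U - 46812/(-4651) = -47291/784 - 46812/(-4651) = -47291*1/784 - 46812*(-1/4651) = -47291/784 + 46812/4651 = -183249833/3646384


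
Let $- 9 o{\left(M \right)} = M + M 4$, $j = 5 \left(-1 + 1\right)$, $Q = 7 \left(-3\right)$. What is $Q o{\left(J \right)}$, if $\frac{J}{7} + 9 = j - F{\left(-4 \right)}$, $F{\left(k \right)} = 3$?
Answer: $-980$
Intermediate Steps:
$Q = -21$
$j = 0$ ($j = 5 \cdot 0 = 0$)
$J = -84$ ($J = -63 + 7 \left(0 - 3\right) = -63 + 7 \left(-3\right) = -63 - 21 = -84$)
$o{\left(M \right)} = - \frac{5 M}{9}$ ($o{\left(M \right)} = - \frac{M + M 4}{9} = - \frac{M + 4 M}{9} = - \frac{5 M}{9}$)
$Q o{\left(J \right)} = - 21 \left(\left(- \frac{5}{9}\right) \left(-84\right)\right) = \left(-21\right) \frac{140}{3} = -980$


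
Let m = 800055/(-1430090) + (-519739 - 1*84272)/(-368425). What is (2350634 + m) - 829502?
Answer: 160291195751593323/105376181650 ≈ 1.5211e+6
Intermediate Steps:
m = 113805965523/105376181650 (m = 800055*(-1/1430090) + (-519739 - 84272)*(-1/368425) = -160011/286018 - 604011*(-1/368425) = -160011/286018 + 604011/368425 = 113805965523/105376181650 ≈ 1.0800)
(2350634 + m) - 829502 = (2350634 + 113805965523/105376181650) - 829502 = 247700949182631623/105376181650 - 829502 = 160291195751593323/105376181650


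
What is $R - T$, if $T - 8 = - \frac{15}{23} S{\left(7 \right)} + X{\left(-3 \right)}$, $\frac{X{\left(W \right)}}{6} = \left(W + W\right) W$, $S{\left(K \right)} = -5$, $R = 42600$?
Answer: $\frac{977057}{23} \approx 42481.0$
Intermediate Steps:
$X{\left(W \right)} = 12 W^{2}$ ($X{\left(W \right)} = 6 \left(W + W\right) W = 6 \cdot 2 W W = 6 \cdot 2 W^{2} = 12 W^{2}$)
$T = \frac{2743}{23}$ ($T = 8 + \left(- \frac{15}{23} \left(-5\right) + 12 \left(-3\right)^{2}\right) = 8 + \left(\left(-15\right) \frac{1}{23} \left(-5\right) + 12 \cdot 9\right) = 8 + \left(\left(- \frac{15}{23}\right) \left(-5\right) + 108\right) = 8 + \left(\frac{75}{23} + 108\right) = 8 + \frac{2559}{23} = \frac{2743}{23} \approx 119.26$)
$R - T = 42600 - \frac{2743}{23} = \frac{977057}{23}$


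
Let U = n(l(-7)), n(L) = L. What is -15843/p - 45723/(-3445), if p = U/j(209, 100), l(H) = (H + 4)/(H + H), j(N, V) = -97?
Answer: 24706200833/3445 ≈ 7.1716e+6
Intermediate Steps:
l(H) = (4 + H)/(2*H) (l(H) = (4 + H)/((2*H)) = (4 + H)*(1/(2*H)) = (4 + H)/(2*H))
U = 3/14 (U = (½)*(4 - 7)/(-7) = (½)*(-⅐)*(-3) = 3/14 ≈ 0.21429)
p = -3/1358 (p = (3/14)/(-97) = (3/14)*(-1/97) = -3/1358 ≈ -0.0022091)
-15843/p - 45723/(-3445) = -15843/(-3/1358) - 45723/(-3445) = -15843*(-1358/3) - 45723*(-1/3445) = 7171598 + 45723/3445 = 24706200833/3445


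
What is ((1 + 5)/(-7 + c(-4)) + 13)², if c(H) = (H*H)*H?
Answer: 840889/5041 ≈ 166.81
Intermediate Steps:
c(H) = H³ (c(H) = H²*H = H³)
((1 + 5)/(-7 + c(-4)) + 13)² = ((1 + 5)/(-7 + (-4)³) + 13)² = (6/(-7 - 64) + 13)² = (6/(-71) + 13)² = (6*(-1/71) + 13)² = (-6/71 + 13)² = (917/71)² = 840889/5041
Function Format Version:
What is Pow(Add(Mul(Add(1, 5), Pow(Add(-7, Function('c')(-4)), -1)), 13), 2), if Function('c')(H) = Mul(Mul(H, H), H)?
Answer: Rational(840889, 5041) ≈ 166.81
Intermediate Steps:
Function('c')(H) = Pow(H, 3) (Function('c')(H) = Mul(Pow(H, 2), H) = Pow(H, 3))
Pow(Add(Mul(Add(1, 5), Pow(Add(-7, Function('c')(-4)), -1)), 13), 2) = Pow(Add(Mul(Add(1, 5), Pow(Add(-7, Pow(-4, 3)), -1)), 13), 2) = Pow(Add(Mul(6, Pow(Add(-7, -64), -1)), 13), 2) = Pow(Add(Mul(6, Pow(-71, -1)), 13), 2) = Pow(Add(Mul(6, Rational(-1, 71)), 13), 2) = Pow(Add(Rational(-6, 71), 13), 2) = Pow(Rational(917, 71), 2) = Rational(840889, 5041)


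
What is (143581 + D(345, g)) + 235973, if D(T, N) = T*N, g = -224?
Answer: 302274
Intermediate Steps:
D(T, N) = N*T
(143581 + D(345, g)) + 235973 = (143581 - 224*345) + 235973 = (143581 - 77280) + 235973 = 66301 + 235973 = 302274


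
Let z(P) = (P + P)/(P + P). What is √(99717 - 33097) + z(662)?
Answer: 1 + 2*√16655 ≈ 259.11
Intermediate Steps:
z(P) = 1 (z(P) = (2*P)/((2*P)) = (2*P)*(1/(2*P)) = 1)
√(99717 - 33097) + z(662) = √(99717 - 33097) + 1 = √66620 + 1 = 2*√16655 + 1 = 1 + 2*√16655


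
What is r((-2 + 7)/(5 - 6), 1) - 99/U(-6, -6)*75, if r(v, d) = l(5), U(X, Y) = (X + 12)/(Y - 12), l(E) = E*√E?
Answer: 22275 + 5*√5 ≈ 22286.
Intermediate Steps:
l(E) = E^(3/2)
U(X, Y) = (12 + X)/(-12 + Y)
r(v, d) = 5*√5 (r(v, d) = 5^(3/2) = 5*√5)
r((-2 + 7)/(5 - 6), 1) - 99/U(-6, -6)*75 = 5*√5 - 99*(-12 - 6)/(12 - 6)*75 = 5*√5 - 99/(6/(-18))*75 = 5*√5 - 99/((-1/18*6))*75 = 5*√5 - 99/(-⅓)*75 = 5*√5 - 99*(-3)*75 = 5*√5 + 297*75 = 5*√5 + 22275 = 22275 + 5*√5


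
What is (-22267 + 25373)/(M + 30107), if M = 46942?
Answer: 3106/77049 ≈ 0.040312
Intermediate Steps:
(-22267 + 25373)/(M + 30107) = (-22267 + 25373)/(46942 + 30107) = 3106/77049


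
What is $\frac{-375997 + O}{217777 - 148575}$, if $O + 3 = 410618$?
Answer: $\frac{17309}{34601} \approx 0.50025$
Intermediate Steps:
$O = 410615$ ($O = -3 + 410618 = 410615$)
$\frac{-375997 + O}{217777 - 148575} = \frac{-375997 + 410615}{217777 - 148575} = \frac{34618}{69202} = 34618 \cdot \frac{1}{69202} = \frac{17309}{34601}$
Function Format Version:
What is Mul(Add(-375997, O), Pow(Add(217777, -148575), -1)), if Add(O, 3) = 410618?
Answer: Rational(17309, 34601) ≈ 0.50025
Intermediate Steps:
O = 410615 (O = Add(-3, 410618) = 410615)
Mul(Add(-375997, O), Pow(Add(217777, -148575), -1)) = Mul(Add(-375997, 410615), Pow(Add(217777, -148575), -1)) = Mul(34618, Pow(69202, -1)) = Mul(34618, Rational(1, 69202)) = Rational(17309, 34601)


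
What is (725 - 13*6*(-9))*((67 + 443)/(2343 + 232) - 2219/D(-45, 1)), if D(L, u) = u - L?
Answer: -1624058711/23690 ≈ -68555.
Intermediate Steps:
(725 - 13*6*(-9))*((67 + 443)/(2343 + 232) - 2219/D(-45, 1)) = (725 - 13*6*(-9))*((67 + 443)/(2343 + 232) - 2219/(1 - 1*(-45))) = (725 - 78*(-9))*(510/2575 - 2219/(1 + 45)) = (725 + 702)*(510*(1/2575) - 2219/46) = 1427*(102/515 - 2219*1/46) = 1427*(102/515 - 2219/46) = 1427*(-1138093/23690) = -1624058711/23690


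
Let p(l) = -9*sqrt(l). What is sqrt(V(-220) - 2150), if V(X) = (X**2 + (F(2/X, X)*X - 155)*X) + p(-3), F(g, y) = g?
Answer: sqrt(79910 - 9*I*sqrt(3)) ≈ 282.68 - 0.028*I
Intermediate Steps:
V(X) = X**2 - 153*X - 9*I*sqrt(3) (V(X) = (X**2 + ((2/X)*X - 155)*X) - 9*I*sqrt(3) = (X**2 + (2 - 155)*X) - 9*I*sqrt(3) = (X**2 - 153*X) - 9*I*sqrt(3) = X**2 - 153*X - 9*I*sqrt(3))
sqrt(V(-220) - 2150) = sqrt(((-220)**2 - 153*(-220) - 9*I*sqrt(3)) - 2150) = sqrt((48400 + 33660 - 9*I*sqrt(3)) - 2150) = sqrt((82060 - 9*I*sqrt(3)) - 2150) = sqrt(79910 - 9*I*sqrt(3))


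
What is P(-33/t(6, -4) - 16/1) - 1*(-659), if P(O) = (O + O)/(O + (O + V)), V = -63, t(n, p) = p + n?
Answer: 84417/128 ≈ 659.51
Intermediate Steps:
t(n, p) = n + p
P(O) = 2*O/(-63 + 2*O) (P(O) = (O + O)/(O + (O - 63)) = (2*O)/(O + (-63 + O)) = (2*O)/(-63 + 2*O) = 2*O/(-63 + 2*O))
P(-33/t(6, -4) - 16/1) - 1*(-659) = 2*(-33/(6 - 4) - 16/1)/(-63 + 2*(-33/(6 - 4) - 16/1)) - 1*(-659) = 2*(-33/2 - 16*1)/(-63 + 2*(-33/2 - 16*1)) + 659 = 2*(-33*1/2 - 16)/(-63 + 2*(-33*1/2 - 16)) + 659 = 2*(-33/2 - 16)/(-63 + 2*(-33/2 - 16)) + 659 = 2*(-65/2)/(-63 + 2*(-65/2)) + 659 = 2*(-65/2)/(-63 - 65) + 659 = 2*(-65/2)/(-128) + 659 = 2*(-65/2)*(-1/128) + 659 = 65/128 + 659 = 84417/128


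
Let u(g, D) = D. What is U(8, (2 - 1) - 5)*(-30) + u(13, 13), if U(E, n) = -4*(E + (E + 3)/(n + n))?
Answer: 808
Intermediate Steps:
U(E, n) = -4*E - 2*(3 + E)/n (U(E, n) = -4*(E + (3 + E)/((2*n))) = -4*(E + (3 + E)*(1/(2*n))) = -4*(E + (3 + E)/(2*n)) = -4*E - 2*(3 + E)/n)
U(8, (2 - 1) - 5)*(-30) + u(13, 13) = (2*(-3 - 1*8 - 2*8*((2 - 1) - 5))/((2 - 1) - 5))*(-30) + 13 = (2*(-3 - 8 - 2*8*(1 - 5))/(1 - 5))*(-30) + 13 = (2*(-3 - 8 - 2*8*(-4))/(-4))*(-30) + 13 = (2*(-1/4)*(-3 - 8 + 64))*(-30) + 13 = (2*(-1/4)*53)*(-30) + 13 = -53/2*(-30) + 13 = 795 + 13 = 808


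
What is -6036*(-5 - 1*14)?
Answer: 114684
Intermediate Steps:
-6036*(-5 - 1*14) = -6036*(-5 - 14) = -6036*(-19) = 114684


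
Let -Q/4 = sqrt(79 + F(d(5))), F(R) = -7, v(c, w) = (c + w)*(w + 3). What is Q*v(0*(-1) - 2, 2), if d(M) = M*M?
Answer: 0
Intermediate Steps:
d(M) = M**2
v(c, w) = (3 + w)*(c + w) (v(c, w) = (c + w)*(3 + w) = (3 + w)*(c + w))
Q = -24*sqrt(2) (Q = -4*sqrt(79 - 7) = -24*sqrt(2) ≈ -33.941)
Q*v(0*(-1) - 2, 2) = (-24*sqrt(2))*(2**2 + 3*(0*(-1) - 2) + 3*2 + (0*(-1) - 2)*2) = (-24*sqrt(2))*(4 + 3*(0 - 2) + 6 + (0 - 2)*2) = (-24*sqrt(2))*(4 + 3*(-2) + 6 - 2*2) = (-24*sqrt(2))*(4 - 6 + 6 - 4) = -24*sqrt(2)*0 = 0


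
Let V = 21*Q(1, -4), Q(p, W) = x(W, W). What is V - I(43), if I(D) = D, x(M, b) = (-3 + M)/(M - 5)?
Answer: -80/3 ≈ -26.667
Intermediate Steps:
x(M, b) = (-3 + M)/(-5 + M)
Q(p, W) = (-3 + W)/(-5 + W)
V = 49/3 (V = 21*((-3 - 4)/(-5 - 4)) = 21*(-7/(-9)) = 21*(-⅑*(-7)) = 21*(7/9) = 49/3 ≈ 16.333)
V - I(43) = 49/3 - 1*43 = 49/3 - 43 = -80/3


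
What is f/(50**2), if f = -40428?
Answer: -10107/625 ≈ -16.171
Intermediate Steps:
f/(50**2) = -40428/(50**2) = -40428/2500 = -40428*1/2500 = -10107/625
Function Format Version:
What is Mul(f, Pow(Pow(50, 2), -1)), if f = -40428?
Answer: Rational(-10107, 625) ≈ -16.171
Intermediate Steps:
Mul(f, Pow(Pow(50, 2), -1)) = Mul(-40428, Pow(Pow(50, 2), -1)) = Mul(-40428, Pow(2500, -1)) = Mul(-40428, Rational(1, 2500)) = Rational(-10107, 625)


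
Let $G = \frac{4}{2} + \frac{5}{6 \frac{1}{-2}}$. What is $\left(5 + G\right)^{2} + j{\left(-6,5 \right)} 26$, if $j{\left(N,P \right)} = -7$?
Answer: $- \frac{1382}{9} \approx -153.56$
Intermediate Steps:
$G = \frac{1}{3}$ ($G = 4 \cdot \frac{1}{2} + \frac{5}{6 \left(- \frac{1}{2}\right)} = 2 + \frac{5}{-3} = 2 + 5 \left(- \frac{1}{3}\right) = 2 - \frac{5}{3} = \frac{1}{3} \approx 0.33333$)
$\left(5 + G\right)^{2} + j{\left(-6,5 \right)} 26 = \left(5 + \frac{1}{3}\right)^{2} - 182 = \left(\frac{16}{3}\right)^{2} - 182 = \frac{256}{9} - 182 = - \frac{1382}{9}$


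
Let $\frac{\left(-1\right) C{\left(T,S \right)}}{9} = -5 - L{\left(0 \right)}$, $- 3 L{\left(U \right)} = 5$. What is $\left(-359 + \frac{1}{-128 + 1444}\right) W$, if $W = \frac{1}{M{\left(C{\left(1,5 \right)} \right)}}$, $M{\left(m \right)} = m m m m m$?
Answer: $- \frac{157481}{10659600000} \approx -1.4774 \cdot 10^{-5}$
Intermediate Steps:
$L{\left(U \right)} = - \frac{5}{3}$ ($L{\left(U \right)} = \left(- \frac{1}{3}\right) 5 = - \frac{5}{3}$)
$C{\left(T,S \right)} = 30$ ($C{\left(T,S \right)} = - 9 \left(-5 - - \frac{5}{3}\right) = - 9 \left(-5 + \frac{5}{3}\right) = \left(-9\right) \left(- \frac{10}{3}\right) = 30$)
$M{\left(m \right)} = m^{5}$ ($M{\left(m \right)} = m^{2} m^{2} m = m^{2} m^{3} = m^{5}$)
$W = \frac{1}{24300000}$ ($W = \frac{1}{30^{5}} = \frac{1}{24300000} \approx 4.1152 \cdot 10^{-8}$)
$\left(-359 + \frac{1}{-128 + 1444}\right) W = \left(-359 + \frac{1}{-128 + 1444}\right) \frac{1}{24300000} = \left(-359 + \frac{1}{1316}\right) \frac{1}{24300000} = \left(- \frac{472443}{1316}\right) \frac{1}{24300000} = - \frac{157481}{10659600000}$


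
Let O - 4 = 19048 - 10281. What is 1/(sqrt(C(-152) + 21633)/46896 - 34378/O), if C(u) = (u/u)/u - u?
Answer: -33598791263658012672/131690628352934622203 - 2405153307424*sqrt(125830122)/131690628352934622203 ≈ -0.25534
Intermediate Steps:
C(u) = 1/u - u
O = 8771 (O = 4 + (19048 - 10281) = 4 + 8767 = 8771)
1/(sqrt(C(-152) + 21633)/46896 - 34378/O) = 1/(sqrt((1/(-152) - 1*(-152)) + 21633)/46896 - 34378/8771) = 1/(sqrt((-1/152 + 152) + 21633)*(1/46896) - 34378*1/8771) = 1/(sqrt(23103/152 + 21633)*(1/46896) - 34378/8771) = 1/(sqrt(3311319/152)*(1/46896) - 34378/8771) = 1/((sqrt(125830122)/76)*(1/46896) - 34378/8771) = 1/(sqrt(125830122)/3564096 - 34378/8771) = 1/(-34378/8771 + sqrt(125830122)/3564096)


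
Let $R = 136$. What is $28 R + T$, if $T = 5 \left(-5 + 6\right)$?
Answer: $3813$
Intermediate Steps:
$T = 5$ ($T = 5 \cdot 1 = 5$)
$28 R + T = 28 \cdot 136 + 5 = 3808 + 5 = 3813$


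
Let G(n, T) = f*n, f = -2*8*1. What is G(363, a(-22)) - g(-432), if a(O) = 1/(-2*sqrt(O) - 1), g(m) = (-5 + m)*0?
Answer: -5808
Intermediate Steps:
g(m) = 0
f = -16 (f = -16*1 = -16)
a(O) = 1/(-1 - 2*sqrt(O))
G(n, T) = -16*n
G(363, a(-22)) - g(-432) = -16*363 - 1*0 = -5808 + 0 = -5808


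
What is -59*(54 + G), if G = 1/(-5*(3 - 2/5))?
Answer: -41359/13 ≈ -3181.5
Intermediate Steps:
G = -1/13 (G = 1/(-5*(3 - 2*1/5)) = 1/(-5*(3 - 2/5)) = 1/(-5*13/5) = 1/(-13) = -1/13 ≈ -0.076923)
-59*(54 + G) = -59*(54 - 1/13) = -59*701/13 = -41359/13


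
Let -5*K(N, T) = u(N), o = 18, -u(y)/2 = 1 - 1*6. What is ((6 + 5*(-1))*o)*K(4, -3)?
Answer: -36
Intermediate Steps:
u(y) = 10 (u(y) = -2*(1 - 1*6) = -2*(1 - 6) = -2*(-5) = 10)
K(N, T) = -2 (K(N, T) = -1/5*10 = -2)
((6 + 5*(-1))*o)*K(4, -3) = ((6 + 5*(-1))*18)*(-2) = ((6 - 5)*18)*(-2) = (1*18)*(-2) = 18*(-2) = -36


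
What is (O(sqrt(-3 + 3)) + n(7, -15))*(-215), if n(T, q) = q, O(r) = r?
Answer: 3225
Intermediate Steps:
(O(sqrt(-3 + 3)) + n(7, -15))*(-215) = (sqrt(-3 + 3) - 15)*(-215) = (sqrt(0) - 15)*(-215) = (0 - 15)*(-215) = -15*(-215) = 3225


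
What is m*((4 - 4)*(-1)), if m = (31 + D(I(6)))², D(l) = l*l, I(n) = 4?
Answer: 0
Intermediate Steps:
D(l) = l²
m = 2209 (m = (31 + 4²)² = (31 + 16)² = 47² = 2209)
m*((4 - 4)*(-1)) = 2209*((4 - 4)*(-1)) = 2209*(0*(-1)) = 2209*0 = 0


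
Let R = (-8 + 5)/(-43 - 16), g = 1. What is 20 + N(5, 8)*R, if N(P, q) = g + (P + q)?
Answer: 1222/59 ≈ 20.712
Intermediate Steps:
N(P, q) = 1 + P + q (N(P, q) = 1 + (P + q) = 1 + P + q)
R = 3/59 (R = -3/(-59) = -3*(-1/59) = 3/59 ≈ 0.050847)
20 + N(5, 8)*R = 20 + (1 + 5 + 8)*(3/59) = 20 + 14*(3/59) = 20 + 42/59 = 1222/59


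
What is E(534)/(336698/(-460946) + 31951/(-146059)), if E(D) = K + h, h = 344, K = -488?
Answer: 2423711225304/15976364707 ≈ 151.71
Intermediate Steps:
E(D) = -144 (E(D) = -488 + 344 = -144)
E(534)/(336698/(-460946) + 31951/(-146059)) = -144/(336698/(-460946) + 31951/(-146059)) = -144/(336698*(-1/460946) + 31951*(-1/146059)) = -144/(-168349/230473 - 31951/146059) = -144/(-31952729414/33662655907) = -144*(-33662655907/31952729414) = 2423711225304/15976364707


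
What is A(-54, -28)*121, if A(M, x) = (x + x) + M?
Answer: -13310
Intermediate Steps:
A(M, x) = M + 2*x (A(M, x) = 2*x + M = M + 2*x)
A(-54, -28)*121 = (-54 + 2*(-28))*121 = (-54 - 56)*121 = -110*121 = -13310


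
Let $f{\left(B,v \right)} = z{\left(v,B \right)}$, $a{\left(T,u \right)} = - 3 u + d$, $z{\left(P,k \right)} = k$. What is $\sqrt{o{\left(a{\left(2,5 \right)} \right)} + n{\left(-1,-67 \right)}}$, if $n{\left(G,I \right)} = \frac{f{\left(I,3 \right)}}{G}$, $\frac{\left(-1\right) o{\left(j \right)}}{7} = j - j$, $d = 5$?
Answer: $\sqrt{67} \approx 8.1853$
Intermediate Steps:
$a{\left(T,u \right)} = 5 - 3 u$ ($a{\left(T,u \right)} = - 3 u + 5 = 5 - 3 u$)
$f{\left(B,v \right)} = B$
$o{\left(j \right)} = 0$ ($o{\left(j \right)} = - 7 \left(j - j\right) = \left(-7\right) 0 = 0$)
$n{\left(G,I \right)} = \frac{I}{G}$
$\sqrt{o{\left(a{\left(2,5 \right)} \right)} + n{\left(-1,-67 \right)}} = \sqrt{0 - \frac{67}{-1}} = \sqrt{0 - -67} = \sqrt{0 + 67} = \sqrt{67}$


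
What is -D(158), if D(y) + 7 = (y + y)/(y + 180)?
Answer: 1025/169 ≈ 6.0651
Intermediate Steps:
D(y) = -7 + 2*y/(180 + y) (D(y) = -7 + (y + y)/(y + 180) = -7 + (2*y)/(180 + y) = -7 + 2*y/(180 + y))
-D(158) = -5*(-252 - 1*158)/(180 + 158) = -5*(-252 - 158)/338 = -5*(-410)/338 = -1*(-1025/169) = 1025/169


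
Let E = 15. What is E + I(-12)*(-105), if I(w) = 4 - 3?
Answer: -90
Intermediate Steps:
I(w) = 1
E + I(-12)*(-105) = 15 + 1*(-105) = 15 - 105 = -90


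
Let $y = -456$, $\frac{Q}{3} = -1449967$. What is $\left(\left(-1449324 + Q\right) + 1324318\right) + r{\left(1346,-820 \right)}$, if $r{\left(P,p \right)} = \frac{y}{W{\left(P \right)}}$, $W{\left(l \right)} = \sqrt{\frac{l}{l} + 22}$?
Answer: $-4474907 - \frac{456 \sqrt{23}}{23} \approx -4.475 \cdot 10^{6}$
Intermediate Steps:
$Q = -4349901$ ($Q = 3 \left(-1449967\right) = -4349901$)
$W{\left(l \right)} = \sqrt{23}$ ($W{\left(l \right)} = \sqrt{1 + 22} = \sqrt{23}$)
$r{\left(P,p \right)} = - \frac{456 \sqrt{23}}{23}$ ($r{\left(P,p \right)} = - \frac{456}{\sqrt{23}} = - 456 \frac{\sqrt{23}}{23} = - \frac{456 \sqrt{23}}{23}$)
$\left(\left(-1449324 + Q\right) + 1324318\right) + r{\left(1346,-820 \right)} = \left(\left(-1449324 - 4349901\right) + 1324318\right) - \frac{456 \sqrt{23}}{23} = \left(-5799225 + 1324318\right) - \frac{456 \sqrt{23}}{23} = -4474907 - \frac{456 \sqrt{23}}{23}$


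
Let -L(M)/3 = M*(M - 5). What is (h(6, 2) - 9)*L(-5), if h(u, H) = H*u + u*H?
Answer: -2250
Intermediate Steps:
L(M) = -3*M*(-5 + M) (L(M) = -3*M*(M - 5) = -3*M*(-5 + M))
h(u, H) = 2*H*u (h(u, H) = H*u + H*u = 2*H*u)
(h(6, 2) - 9)*L(-5) = (2*2*6 - 9)*(3*(-5)*(5 - 1*(-5))) = (24 - 9)*(3*(-5)*(5 + 5)) = 15*(3*(-5)*10) = 15*(-150) = -2250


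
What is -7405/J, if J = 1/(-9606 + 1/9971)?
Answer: 709261452125/9971 ≈ 7.1132e+7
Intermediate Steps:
J = -9971/95781425 (J = 1/(-9606 + 1/9971) = 1/(-95781425/9971) = -9971/95781425 ≈ -0.00010410)
-7405/J = -7405/(-9971/95781425) = -7405*(-95781425/9971) = 709261452125/9971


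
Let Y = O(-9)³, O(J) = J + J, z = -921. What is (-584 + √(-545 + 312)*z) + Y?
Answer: -6416 - 921*I*√233 ≈ -6416.0 - 14058.0*I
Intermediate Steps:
O(J) = 2*J
Y = -5832 (Y = (2*(-9))³ = (-18)³ = -5832)
(-584 + √(-545 + 312)*z) + Y = (-584 + √(-545 + 312)*(-921)) - 5832 = (-584 + √(-233)*(-921)) - 5832 = (-584 + (I*√233)*(-921)) - 5832 = (-584 - 921*I*√233) - 5832 = -6416 - 921*I*√233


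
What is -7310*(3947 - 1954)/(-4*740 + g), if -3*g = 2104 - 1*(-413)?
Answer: 14568830/3799 ≈ 3834.9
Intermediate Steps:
g = -839 (g = -(2104 - 1*(-413))/3 = -(2104 + 413)/3 = -⅓*2517 = -839)
-7310*(3947 - 1954)/(-4*740 + g) = -7310*(3947 - 1954)/(-4*740 - 839) = -7310*1993/(-2960 - 839) = -7310/((-3799*1/1993)) = -7310/(-3799/1993) = -7310*(-1993/3799) = 14568830/3799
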